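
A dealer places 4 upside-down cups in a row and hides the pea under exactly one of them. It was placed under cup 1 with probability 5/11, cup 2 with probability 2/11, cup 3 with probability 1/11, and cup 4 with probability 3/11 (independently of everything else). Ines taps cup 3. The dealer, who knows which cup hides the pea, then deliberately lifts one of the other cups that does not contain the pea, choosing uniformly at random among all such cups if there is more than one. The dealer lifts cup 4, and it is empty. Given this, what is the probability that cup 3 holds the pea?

Consider each possible location of the pea in turn.
If it is under cup 1 (prior 5/11): the dealer has 2 equally likely choices, so probability 1/2; weight (5/11)·(1/2) = 5/22.
If it is under cup 2 (prior 2/11): the dealer has 2 equally likely choices, so probability 1/2; weight (2/11)·(1/2) = 1/11.
If it is under cup 3 (prior 1/11): the dealer has 3 equally likely choices, so probability 1/3; weight (1/11)·(1/3) = 1/33.
If it is under cup 4 (prior 3/11): the dealer opened cup 4, so this case is ruled out; weight (3/11)·0 = 0.
The weights sum to 23/66.
So P(the pea under cup 3 | the dealer opened cup 4) = (1/33) / (23/66) = 2/23.

2/23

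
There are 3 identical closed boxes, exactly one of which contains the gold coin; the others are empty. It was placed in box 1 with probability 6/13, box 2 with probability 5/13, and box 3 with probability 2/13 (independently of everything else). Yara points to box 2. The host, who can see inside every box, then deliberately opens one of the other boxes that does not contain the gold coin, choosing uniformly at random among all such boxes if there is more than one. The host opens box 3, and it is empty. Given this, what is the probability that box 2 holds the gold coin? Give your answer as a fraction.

Apply Bayes' rule, conditioning on where the gold coin actually is.
If it is in box 1 (prior 6/13): the host has no choice, probability 1; weight (6/13)·1 = 6/13.
If it is in box 2 (prior 5/13): the host has 2 equally likely choices, so probability 1/2; weight (5/13)·(1/2) = 5/26.
If it is in box 3 (prior 2/13): the host opened box 3, so this case is ruled out; weight (2/13)·0 = 0.
The weights sum to 17/26.
So P(the gold coin in box 2 | the host opened box 3) = (5/26) / (17/26) = 5/17.

5/17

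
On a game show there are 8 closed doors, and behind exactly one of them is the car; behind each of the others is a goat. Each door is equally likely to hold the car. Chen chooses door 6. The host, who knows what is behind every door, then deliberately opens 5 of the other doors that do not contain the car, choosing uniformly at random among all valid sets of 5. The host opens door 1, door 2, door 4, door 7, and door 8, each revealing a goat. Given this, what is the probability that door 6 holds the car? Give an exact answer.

Apply Bayes' rule, conditioning on where the car actually is.
If it is behind any of doors 1, 2, 4, 7, and 8 (prior 1/8 each): that door was opened and seen not to hold the prize — ruled out; weight (1/8)·0 = 0 each.
If it is behind either of doors 3 and 5 (prior 1/8 each): the host has 6 equally likely choices, so probability 1/6; weight (1/8)·(1/6) = 1/48 each.
If it is behind door 6 (prior 1/8): the host has 21 equally likely choices, so probability 1/21; weight (1/8)·(1/21) = 1/168.
The weights sum to 1/21.
So P(the car behind door 6 | the host opened door 1, door 2, door 4, door 7, and door 8) = (1/168) / (1/21) = 1/8.

1/8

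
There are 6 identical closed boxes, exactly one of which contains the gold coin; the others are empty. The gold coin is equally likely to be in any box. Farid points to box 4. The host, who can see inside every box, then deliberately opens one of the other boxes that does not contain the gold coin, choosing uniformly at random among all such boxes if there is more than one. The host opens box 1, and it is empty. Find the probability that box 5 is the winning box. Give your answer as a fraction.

Consider each possible location of the gold coin in turn.
If it is in box 1 (prior 1/6): the host opened box 1, so this case is ruled out; weight (1/6)·0 = 0.
If it is in any of boxes 2, 3, 5, and 6 (prior 1/6 each): the host has 4 equally likely choices, so probability 1/4; weight (1/6)·(1/4) = 1/24 each.
If it is in box 4 (prior 1/6): the host has 5 equally likely choices, so probability 1/5; weight (1/6)·(1/5) = 1/30.
The weights sum to 1/5.
So P(the gold coin in box 5 | the host opened box 1) = (1/24) / (1/5) = 5/24.

5/24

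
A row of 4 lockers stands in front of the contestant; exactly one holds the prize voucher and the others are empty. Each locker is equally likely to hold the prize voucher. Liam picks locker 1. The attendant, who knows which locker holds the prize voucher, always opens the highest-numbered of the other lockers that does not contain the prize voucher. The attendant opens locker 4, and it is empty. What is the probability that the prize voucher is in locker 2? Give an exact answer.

Apply Bayes' rule, conditioning on where the prize voucher actually is.
If it is in any of lockers 1, 2, and 3 (prior 1/4 each): locker 4 is the highest-numbered option available, probability 1; weight (1/4)·1 = 1/4 each.
If it is in locker 4 (prior 1/4): the attendant opened locker 4, so this case is ruled out; weight (1/4)·0 = 0.
The weights sum to 3/4.
So P(the prize voucher in locker 2 | the attendant opened locker 4) = (1/4) / (3/4) = 1/3.

1/3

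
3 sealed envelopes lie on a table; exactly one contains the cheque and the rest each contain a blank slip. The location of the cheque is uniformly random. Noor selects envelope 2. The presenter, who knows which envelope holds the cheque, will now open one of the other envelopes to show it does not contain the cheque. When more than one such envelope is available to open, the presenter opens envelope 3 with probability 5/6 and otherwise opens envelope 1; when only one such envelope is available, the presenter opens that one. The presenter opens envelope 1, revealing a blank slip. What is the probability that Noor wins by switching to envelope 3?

Consider each possible location of the cheque in turn.
If it is in envelope 1 (prior 1/3): the presenter opened envelope 1, so this case is ruled out; weight (1/3)·0 = 0.
If it is in envelope 2 (prior 1/3): envelope 3 is available but not opened, probability 1/6; weight (1/3)·(1/6) = 1/18.
If it is in envelope 3 (prior 1/3): only envelope 1 is available, probability 1; weight (1/3)·1 = 1/3.
The weights sum to 7/18.
So P(the cheque in envelope 3 | the presenter opened envelope 1) = (1/3) / (7/18) = 6/7.

6/7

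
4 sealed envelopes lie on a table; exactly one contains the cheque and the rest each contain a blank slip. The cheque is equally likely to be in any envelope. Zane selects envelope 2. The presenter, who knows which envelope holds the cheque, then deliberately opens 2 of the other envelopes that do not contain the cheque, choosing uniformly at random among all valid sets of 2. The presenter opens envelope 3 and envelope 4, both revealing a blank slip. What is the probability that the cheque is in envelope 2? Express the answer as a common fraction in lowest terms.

1/4

Condition on the true location of the cheque.
If it is in envelope 1 (prior 1/4): the presenter has no choice, probability 1; weight (1/4)·1 = 1/4.
If it is in envelope 2 (prior 1/4): the presenter has 3 equally likely choices, so probability 1/3; weight (1/4)·(1/3) = 1/12.
If it is in either of envelopes 3 and 4 (prior 1/4 each): that envelope was opened and seen not to hold the prize — ruled out; weight (1/4)·0 = 0 each.
The weights sum to 1/3.
So P(the cheque in envelope 2 | the presenter opened envelope 3 and envelope 4) = (1/12) / (1/3) = 1/4.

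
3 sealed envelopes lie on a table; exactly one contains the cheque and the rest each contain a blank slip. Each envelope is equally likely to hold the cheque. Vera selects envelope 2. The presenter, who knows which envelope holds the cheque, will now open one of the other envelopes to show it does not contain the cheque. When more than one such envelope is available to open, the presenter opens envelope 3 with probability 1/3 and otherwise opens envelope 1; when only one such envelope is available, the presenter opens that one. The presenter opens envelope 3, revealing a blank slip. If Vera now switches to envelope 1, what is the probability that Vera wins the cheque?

Consider each possible location of the cheque in turn.
If it is in envelope 1 (prior 1/3): only envelope 3 is available, probability 1; weight (1/3)·1 = 1/3.
If it is in envelope 2 (prior 1/3): envelope 3 is available, opened with probability 1/3; weight (1/3)·(1/3) = 1/9.
If it is in envelope 3 (prior 1/3): the presenter opened envelope 3, so this case is ruled out; weight (1/3)·0 = 0.
The weights sum to 4/9.
So P(the cheque in envelope 1 | the presenter opened envelope 3) = (1/3) / (4/9) = 3/4.

3/4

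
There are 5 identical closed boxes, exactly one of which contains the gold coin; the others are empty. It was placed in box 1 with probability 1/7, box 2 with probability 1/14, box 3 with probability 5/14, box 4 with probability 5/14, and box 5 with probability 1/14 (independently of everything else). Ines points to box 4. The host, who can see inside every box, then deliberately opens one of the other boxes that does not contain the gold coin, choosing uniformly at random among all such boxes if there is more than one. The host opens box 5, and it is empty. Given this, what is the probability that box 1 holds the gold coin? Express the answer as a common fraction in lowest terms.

8/47

Condition on the true location of the gold coin.
If it is in box 1 (prior 1/7): the host has 3 equally likely choices, so probability 1/3; weight (1/7)·(1/3) = 1/21.
If it is in box 2 (prior 1/14): the host has 3 equally likely choices, so probability 1/3; weight (1/14)·(1/3) = 1/42.
If it is in box 3 (prior 5/14): the host has 3 equally likely choices, so probability 1/3; weight (5/14)·(1/3) = 5/42.
If it is in box 4 (prior 5/14): the host has 4 equally likely choices, so probability 1/4; weight (5/14)·(1/4) = 5/56.
If it is in box 5 (prior 1/14): the host opened box 5, so this case is ruled out; weight (1/14)·0 = 0.
The weights sum to 47/168.
So P(the gold coin in box 1 | the host opened box 5) = (1/21) / (47/168) = 8/47.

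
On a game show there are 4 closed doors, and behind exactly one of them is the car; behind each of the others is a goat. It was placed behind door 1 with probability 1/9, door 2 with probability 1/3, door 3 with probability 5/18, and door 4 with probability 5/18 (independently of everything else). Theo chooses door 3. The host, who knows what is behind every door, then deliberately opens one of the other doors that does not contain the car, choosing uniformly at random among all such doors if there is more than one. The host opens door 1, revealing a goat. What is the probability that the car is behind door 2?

18/43

Condition on the true location of the car.
If it is behind door 1 (prior 1/9): the host opened door 1, so this case is ruled out; weight (1/9)·0 = 0.
If it is behind door 2 (prior 1/3): the host has 2 equally likely choices, so probability 1/2; weight (1/3)·(1/2) = 1/6.
If it is behind door 3 (prior 5/18): the host has 3 equally likely choices, so probability 1/3; weight (5/18)·(1/3) = 5/54.
If it is behind door 4 (prior 5/18): the host has 2 equally likely choices, so probability 1/2; weight (5/18)·(1/2) = 5/36.
The weights sum to 43/108.
So P(the car behind door 2 | the host opened door 1) = (1/6) / (43/108) = 18/43.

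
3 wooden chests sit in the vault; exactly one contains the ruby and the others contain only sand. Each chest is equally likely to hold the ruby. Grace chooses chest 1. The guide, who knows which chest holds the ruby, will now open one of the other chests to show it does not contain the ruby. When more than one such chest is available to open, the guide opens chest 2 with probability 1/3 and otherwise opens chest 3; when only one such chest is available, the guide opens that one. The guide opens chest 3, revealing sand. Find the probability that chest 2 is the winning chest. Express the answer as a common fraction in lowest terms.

3/5

Consider each possible location of the ruby in turn.
If it is in chest 1 (prior 1/3): chest 2 is available but not opened, probability 2/3; weight (1/3)·(2/3) = 2/9.
If it is in chest 2 (prior 1/3): only chest 3 is available, probability 1; weight (1/3)·1 = 1/3.
If it is in chest 3 (prior 1/3): the guide opened chest 3, so this case is ruled out; weight (1/3)·0 = 0.
The weights sum to 5/9.
So P(the ruby in chest 2 | the guide opened chest 3) = (1/3) / (5/9) = 3/5.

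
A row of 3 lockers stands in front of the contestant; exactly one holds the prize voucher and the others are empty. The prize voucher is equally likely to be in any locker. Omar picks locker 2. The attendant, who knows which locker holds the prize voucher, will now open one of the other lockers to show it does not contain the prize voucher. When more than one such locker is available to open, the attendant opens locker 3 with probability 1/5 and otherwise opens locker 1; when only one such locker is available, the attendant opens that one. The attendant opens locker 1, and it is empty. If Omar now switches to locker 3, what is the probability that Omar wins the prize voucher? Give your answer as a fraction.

5/9

Consider each possible location of the prize voucher in turn.
If it is in locker 1 (prior 1/3): the attendant opened locker 1, so this case is ruled out; weight (1/3)·0 = 0.
If it is in locker 2 (prior 1/3): locker 3 is available but not opened, probability 4/5; weight (1/3)·(4/5) = 4/15.
If it is in locker 3 (prior 1/3): only locker 1 is available, probability 1; weight (1/3)·1 = 1/3.
The weights sum to 3/5.
So P(the prize voucher in locker 3 | the attendant opened locker 1) = (1/3) / (3/5) = 5/9.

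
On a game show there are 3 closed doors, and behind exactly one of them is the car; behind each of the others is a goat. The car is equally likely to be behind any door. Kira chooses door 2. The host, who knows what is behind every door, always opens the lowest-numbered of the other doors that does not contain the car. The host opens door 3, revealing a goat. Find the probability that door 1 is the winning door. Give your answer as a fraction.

1

Consider each possible location of the car in turn.
If it is behind door 1 (prior 1/3): door 3 is the lowest-numbered option available, probability 1; weight (1/3)·1 = 1/3.
If it is behind door 2 (prior 1/3): the host would have opened door 1 instead, probability 0; weight (1/3)·0 = 0.
If it is behind door 3 (prior 1/3): the host opened door 3, so this case is ruled out; weight (1/3)·0 = 0.
The weights sum to 1/3.
So P(the car behind door 1 | the host opened door 3) = (1/3) / (1/3) = 1.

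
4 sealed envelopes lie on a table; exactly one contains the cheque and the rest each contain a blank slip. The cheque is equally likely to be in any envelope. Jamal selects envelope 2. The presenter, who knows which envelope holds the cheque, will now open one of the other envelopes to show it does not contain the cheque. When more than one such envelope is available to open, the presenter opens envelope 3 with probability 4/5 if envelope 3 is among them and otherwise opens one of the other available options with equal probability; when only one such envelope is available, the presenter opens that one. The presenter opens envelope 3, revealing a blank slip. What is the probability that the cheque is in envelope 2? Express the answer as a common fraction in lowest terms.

1/3

Consider each possible location of the cheque in turn.
If it is in any of envelopes 1, 2, and 4 (prior 1/4 each): envelope 3 is available, opened with probability 4/5; weight (1/4)·(4/5) = 1/5 each.
If it is in envelope 3 (prior 1/4): the presenter opened envelope 3, so this case is ruled out; weight (1/4)·0 = 0.
The weights sum to 3/5.
So P(the cheque in envelope 2 | the presenter opened envelope 3) = (1/5) / (3/5) = 1/3.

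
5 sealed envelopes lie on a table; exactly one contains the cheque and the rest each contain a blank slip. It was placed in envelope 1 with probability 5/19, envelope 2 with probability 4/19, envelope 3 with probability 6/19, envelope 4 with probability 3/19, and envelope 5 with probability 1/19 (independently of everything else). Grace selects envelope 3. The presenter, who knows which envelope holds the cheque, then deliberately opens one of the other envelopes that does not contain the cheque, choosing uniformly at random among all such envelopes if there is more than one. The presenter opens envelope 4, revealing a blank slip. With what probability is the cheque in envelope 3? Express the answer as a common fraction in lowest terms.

9/29

Condition on the true location of the cheque.
If it is in envelope 1 (prior 5/19): the presenter has 3 equally likely choices, so probability 1/3; weight (5/19)·(1/3) = 5/57.
If it is in envelope 2 (prior 4/19): the presenter has 3 equally likely choices, so probability 1/3; weight (4/19)·(1/3) = 4/57.
If it is in envelope 3 (prior 6/19): the presenter has 4 equally likely choices, so probability 1/4; weight (6/19)·(1/4) = 3/38.
If it is in envelope 4 (prior 3/19): the presenter opened envelope 4, so this case is ruled out; weight (3/19)·0 = 0.
If it is in envelope 5 (prior 1/19): the presenter has 3 equally likely choices, so probability 1/3; weight (1/19)·(1/3) = 1/57.
The weights sum to 29/114.
So P(the cheque in envelope 3 | the presenter opened envelope 4) = (3/38) / (29/114) = 9/29.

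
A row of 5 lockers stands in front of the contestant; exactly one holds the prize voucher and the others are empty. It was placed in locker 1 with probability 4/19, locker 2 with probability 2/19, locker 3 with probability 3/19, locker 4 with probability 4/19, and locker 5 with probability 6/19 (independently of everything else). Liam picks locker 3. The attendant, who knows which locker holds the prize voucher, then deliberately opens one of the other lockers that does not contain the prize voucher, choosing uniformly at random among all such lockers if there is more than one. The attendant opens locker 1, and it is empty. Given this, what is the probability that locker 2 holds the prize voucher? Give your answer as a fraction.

8/57

Apply Bayes' rule, conditioning on where the prize voucher actually is.
If it is in locker 1 (prior 4/19): the attendant opened locker 1, so this case is ruled out; weight (4/19)·0 = 0.
If it is in locker 2 (prior 2/19): the attendant has 3 equally likely choices, so probability 1/3; weight (2/19)·(1/3) = 2/57.
If it is in locker 3 (prior 3/19): the attendant has 4 equally likely choices, so probability 1/4; weight (3/19)·(1/4) = 3/76.
If it is in locker 4 (prior 4/19): the attendant has 3 equally likely choices, so probability 1/3; weight (4/19)·(1/3) = 4/57.
If it is in locker 5 (prior 6/19): the attendant has 3 equally likely choices, so probability 1/3; weight (6/19)·(1/3) = 2/19.
The weights sum to 1/4.
So P(the prize voucher in locker 2 | the attendant opened locker 1) = (2/57) / (1/4) = 8/57.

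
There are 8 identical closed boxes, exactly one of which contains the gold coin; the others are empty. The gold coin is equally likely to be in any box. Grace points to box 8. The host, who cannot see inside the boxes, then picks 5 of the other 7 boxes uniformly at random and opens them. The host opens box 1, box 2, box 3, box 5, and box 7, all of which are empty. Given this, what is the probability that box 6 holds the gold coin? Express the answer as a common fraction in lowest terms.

1/3

Because the host chose which boxes to open without knowing where the gold coin is, the choice is independent of the prize location. Learning that none of the 5 opened boxes holds the gold coin simply rules out those 5 locations and leaves the remaining 3 boxes still equally likely by symmetry.
So P(the gold coin in box 6) = 1/3.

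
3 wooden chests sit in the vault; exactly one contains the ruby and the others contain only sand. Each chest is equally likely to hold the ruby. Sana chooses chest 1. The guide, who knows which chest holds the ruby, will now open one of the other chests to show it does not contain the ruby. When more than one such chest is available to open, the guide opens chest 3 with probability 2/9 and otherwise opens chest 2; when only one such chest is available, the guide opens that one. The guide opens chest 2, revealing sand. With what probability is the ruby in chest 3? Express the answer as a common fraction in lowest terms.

9/16

Condition on the true location of the ruby.
If it is in chest 1 (prior 1/3): chest 3 is available but not opened, probability 7/9; weight (1/3)·(7/9) = 7/27.
If it is in chest 2 (prior 1/3): the guide opened chest 2, so this case is ruled out; weight (1/3)·0 = 0.
If it is in chest 3 (prior 1/3): only chest 2 is available, probability 1; weight (1/3)·1 = 1/3.
The weights sum to 16/27.
So P(the ruby in chest 3 | the guide opened chest 2) = (1/3) / (16/27) = 9/16.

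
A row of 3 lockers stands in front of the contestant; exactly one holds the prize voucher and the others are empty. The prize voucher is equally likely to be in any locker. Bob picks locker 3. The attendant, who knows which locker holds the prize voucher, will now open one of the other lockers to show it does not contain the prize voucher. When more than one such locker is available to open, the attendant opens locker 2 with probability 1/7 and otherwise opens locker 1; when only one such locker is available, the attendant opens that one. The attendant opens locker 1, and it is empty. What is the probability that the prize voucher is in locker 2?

7/13

Condition on the true location of the prize voucher.
If it is in locker 1 (prior 1/3): the attendant opened locker 1, so this case is ruled out; weight (1/3)·0 = 0.
If it is in locker 2 (prior 1/3): only locker 1 is available, probability 1; weight (1/3)·1 = 1/3.
If it is in locker 3 (prior 1/3): locker 2 is available but not opened, probability 6/7; weight (1/3)·(6/7) = 2/7.
The weights sum to 13/21.
So P(the prize voucher in locker 2 | the attendant opened locker 1) = (1/3) / (13/21) = 7/13.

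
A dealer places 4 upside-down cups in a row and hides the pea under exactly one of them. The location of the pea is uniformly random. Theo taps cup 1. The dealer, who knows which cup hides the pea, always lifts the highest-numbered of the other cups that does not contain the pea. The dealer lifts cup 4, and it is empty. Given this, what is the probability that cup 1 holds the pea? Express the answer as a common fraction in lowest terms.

1/3

Consider each possible location of the pea in turn.
If it is under any of cups 1, 2, and 3 (prior 1/4 each): cup 4 is the highest-numbered option available, probability 1; weight (1/4)·1 = 1/4 each.
If it is under cup 4 (prior 1/4): the dealer opened cup 4, so this case is ruled out; weight (1/4)·0 = 0.
The weights sum to 3/4.
So P(the pea under cup 1 | the dealer opened cup 4) = (1/4) / (3/4) = 1/3.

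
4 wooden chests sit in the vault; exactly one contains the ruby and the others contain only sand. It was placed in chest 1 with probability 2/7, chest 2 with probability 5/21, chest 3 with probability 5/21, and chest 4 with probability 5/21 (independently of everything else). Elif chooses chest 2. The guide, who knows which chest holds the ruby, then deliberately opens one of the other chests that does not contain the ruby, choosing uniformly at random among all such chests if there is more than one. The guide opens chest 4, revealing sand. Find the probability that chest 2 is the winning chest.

10/43

Consider each possible location of the ruby in turn.
If it is in chest 1 (prior 2/7): the guide has 2 equally likely choices, so probability 1/2; weight (2/7)·(1/2) = 1/7.
If it is in chest 2 (prior 5/21): the guide has 3 equally likely choices, so probability 1/3; weight (5/21)·(1/3) = 5/63.
If it is in chest 3 (prior 5/21): the guide has 2 equally likely choices, so probability 1/2; weight (5/21)·(1/2) = 5/42.
If it is in chest 4 (prior 5/21): the guide opened chest 4, so this case is ruled out; weight (5/21)·0 = 0.
The weights sum to 43/126.
So P(the ruby in chest 2 | the guide opened chest 4) = (5/63) / (43/126) = 10/43.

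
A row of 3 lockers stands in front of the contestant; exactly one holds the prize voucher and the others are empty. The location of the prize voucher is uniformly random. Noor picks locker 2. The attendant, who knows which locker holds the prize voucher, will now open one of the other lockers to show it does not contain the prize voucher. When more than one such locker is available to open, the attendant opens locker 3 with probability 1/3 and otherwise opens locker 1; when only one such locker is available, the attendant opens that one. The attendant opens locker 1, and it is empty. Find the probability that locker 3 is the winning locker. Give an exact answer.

3/5

Consider each possible location of the prize voucher in turn.
If it is in locker 1 (prior 1/3): the attendant opened locker 1, so this case is ruled out; weight (1/3)·0 = 0.
If it is in locker 2 (prior 1/3): locker 3 is available but not opened, probability 2/3; weight (1/3)·(2/3) = 2/9.
If it is in locker 3 (prior 1/3): only locker 1 is available, probability 1; weight (1/3)·1 = 1/3.
The weights sum to 5/9.
So P(the prize voucher in locker 3 | the attendant opened locker 1) = (1/3) / (5/9) = 3/5.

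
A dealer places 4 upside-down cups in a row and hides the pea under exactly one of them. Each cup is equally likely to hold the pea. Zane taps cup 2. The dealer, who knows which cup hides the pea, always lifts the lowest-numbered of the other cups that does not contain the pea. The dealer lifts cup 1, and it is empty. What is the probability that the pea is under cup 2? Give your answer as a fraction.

Condition on the true location of the pea.
If it is under cup 1 (prior 1/4): the dealer opened cup 1, so this case is ruled out; weight (1/4)·0 = 0.
If it is under any of cups 2, 3, and 4 (prior 1/4 each): cup 1 is the lowest-numbered option available, probability 1; weight (1/4)·1 = 1/4 each.
The weights sum to 3/4.
So P(the pea under cup 2 | the dealer opened cup 1) = (1/4) / (3/4) = 1/3.

1/3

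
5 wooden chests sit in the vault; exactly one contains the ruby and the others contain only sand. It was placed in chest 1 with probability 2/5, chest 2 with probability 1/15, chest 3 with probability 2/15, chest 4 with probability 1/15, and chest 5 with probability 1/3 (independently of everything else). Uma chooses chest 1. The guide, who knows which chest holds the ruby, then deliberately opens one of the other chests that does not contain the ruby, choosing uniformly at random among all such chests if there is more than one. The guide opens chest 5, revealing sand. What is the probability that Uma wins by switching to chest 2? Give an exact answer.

Apply Bayes' rule, conditioning on where the ruby actually is.
If it is in chest 1 (prior 2/5): the guide has 4 equally likely choices, so probability 1/4; weight (2/5)·(1/4) = 1/10.
If it is in either of chests 2 and 4 (prior 1/15 each): the guide has 3 equally likely choices, so probability 1/3; weight (1/15)·(1/3) = 1/45 each.
If it is in chest 3 (prior 2/15): the guide has 3 equally likely choices, so probability 1/3; weight (2/15)·(1/3) = 2/45.
If it is in chest 5 (prior 1/3): the guide opened chest 5, so this case is ruled out; weight (1/3)·0 = 0.
The weights sum to 17/90.
So P(the ruby in chest 2 | the guide opened chest 5) = (1/45) / (17/90) = 2/17.

2/17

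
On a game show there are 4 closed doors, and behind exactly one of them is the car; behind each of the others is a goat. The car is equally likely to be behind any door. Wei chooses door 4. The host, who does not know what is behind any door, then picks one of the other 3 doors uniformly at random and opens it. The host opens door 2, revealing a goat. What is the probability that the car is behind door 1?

Condition on the true location of the car.
If it is behind any of doors 1, 3, and 4 (prior 1/4 each): the host picks door 2 with probability 1/3 regardless, and it is not the prize; weight (1/4)·(1/3) = 1/12 each.
If it is behind door 2 (prior 1/4): the host opened door 2, so this case is ruled out; weight (1/4)·0 = 0.
The weights sum to 1/4.
So P(the car behind door 1 | the host opened door 2) = (1/12) / (1/4) = 1/3.

1/3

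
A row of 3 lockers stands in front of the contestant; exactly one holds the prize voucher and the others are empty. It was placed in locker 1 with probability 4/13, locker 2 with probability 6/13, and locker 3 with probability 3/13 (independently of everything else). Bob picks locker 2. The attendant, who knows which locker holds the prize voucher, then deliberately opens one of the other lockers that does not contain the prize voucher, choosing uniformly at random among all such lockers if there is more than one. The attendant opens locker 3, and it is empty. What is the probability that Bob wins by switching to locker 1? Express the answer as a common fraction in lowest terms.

4/7

Apply Bayes' rule, conditioning on where the prize voucher actually is.
If it is in locker 1 (prior 4/13): the attendant has no choice, probability 1; weight (4/13)·1 = 4/13.
If it is in locker 2 (prior 6/13): the attendant has 2 equally likely choices, so probability 1/2; weight (6/13)·(1/2) = 3/13.
If it is in locker 3 (prior 3/13): the attendant opened locker 3, so this case is ruled out; weight (3/13)·0 = 0.
The weights sum to 7/13.
So P(the prize voucher in locker 1 | the attendant opened locker 3) = (4/13) / (7/13) = 4/7.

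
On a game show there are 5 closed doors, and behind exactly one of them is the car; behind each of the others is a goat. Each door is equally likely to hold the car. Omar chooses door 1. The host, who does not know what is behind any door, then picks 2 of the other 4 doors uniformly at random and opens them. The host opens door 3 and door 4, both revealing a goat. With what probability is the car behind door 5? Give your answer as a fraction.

Consider each possible location of the car in turn.
If it is behind any of doors 1, 2, and 5 (prior 1/5 each): the host picks exactly this set with probability 1/6 regardless, and none is the prize; weight (1/5)·(1/6) = 1/30 each.
If it is behind either of doors 3 and 4 (prior 1/5 each): that door was opened and seen not to hold the prize — ruled out; weight (1/5)·0 = 0 each.
The weights sum to 1/10.
So P(the car behind door 5 | the host opened door 3 and door 4) = (1/30) / (1/10) = 1/3.

1/3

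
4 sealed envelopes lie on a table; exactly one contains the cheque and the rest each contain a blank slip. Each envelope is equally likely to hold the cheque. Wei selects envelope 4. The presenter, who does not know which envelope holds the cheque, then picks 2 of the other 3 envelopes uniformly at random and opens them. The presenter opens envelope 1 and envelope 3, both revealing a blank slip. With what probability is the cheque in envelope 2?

1/2

Condition on the true location of the cheque.
If it is in either of envelopes 1 and 3 (prior 1/4 each): that envelope was opened and seen not to hold the prize — ruled out; weight (1/4)·0 = 0 each.
If it is in either of envelopes 2 and 4 (prior 1/4 each): the presenter picks exactly this set with probability 1/3 regardless, and none is the prize; weight (1/4)·(1/3) = 1/12 each.
The weights sum to 1/6.
So P(the cheque in envelope 2 | the presenter opened envelope 1 and envelope 3) = (1/12) / (1/6) = 1/2.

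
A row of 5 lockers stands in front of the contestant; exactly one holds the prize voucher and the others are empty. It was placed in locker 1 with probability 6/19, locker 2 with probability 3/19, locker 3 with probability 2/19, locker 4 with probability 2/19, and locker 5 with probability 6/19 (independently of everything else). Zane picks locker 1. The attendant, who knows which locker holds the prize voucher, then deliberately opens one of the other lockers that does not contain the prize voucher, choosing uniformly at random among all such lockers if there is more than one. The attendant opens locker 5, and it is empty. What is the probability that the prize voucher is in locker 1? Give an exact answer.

9/23

Condition on the true location of the prize voucher.
If it is in locker 1 (prior 6/19): the attendant has 4 equally likely choices, so probability 1/4; weight (6/19)·(1/4) = 3/38.
If it is in locker 2 (prior 3/19): the attendant has 3 equally likely choices, so probability 1/3; weight (3/19)·(1/3) = 1/19.
If it is in either of lockers 3 and 4 (prior 2/19 each): the attendant has 3 equally likely choices, so probability 1/3; weight (2/19)·(1/3) = 2/57 each.
If it is in locker 5 (prior 6/19): the attendant opened locker 5, so this case is ruled out; weight (6/19)·0 = 0.
The weights sum to 23/114.
So P(the prize voucher in locker 1 | the attendant opened locker 5) = (3/38) / (23/114) = 9/23.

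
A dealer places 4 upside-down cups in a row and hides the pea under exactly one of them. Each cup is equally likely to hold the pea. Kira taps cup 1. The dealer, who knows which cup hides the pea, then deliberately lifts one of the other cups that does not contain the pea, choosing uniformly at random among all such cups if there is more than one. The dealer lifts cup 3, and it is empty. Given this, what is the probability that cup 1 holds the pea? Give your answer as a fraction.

1/4

Consider each possible location of the pea in turn.
If it is under cup 1 (prior 1/4): the dealer has 3 equally likely choices, so probability 1/3; weight (1/4)·(1/3) = 1/12.
If it is under either of cups 2 and 4 (prior 1/4 each): the dealer has 2 equally likely choices, so probability 1/2; weight (1/4)·(1/2) = 1/8 each.
If it is under cup 3 (prior 1/4): the dealer opened cup 3, so this case is ruled out; weight (1/4)·0 = 0.
The weights sum to 1/3.
So P(the pea under cup 1 | the dealer opened cup 3) = (1/12) / (1/3) = 1/4.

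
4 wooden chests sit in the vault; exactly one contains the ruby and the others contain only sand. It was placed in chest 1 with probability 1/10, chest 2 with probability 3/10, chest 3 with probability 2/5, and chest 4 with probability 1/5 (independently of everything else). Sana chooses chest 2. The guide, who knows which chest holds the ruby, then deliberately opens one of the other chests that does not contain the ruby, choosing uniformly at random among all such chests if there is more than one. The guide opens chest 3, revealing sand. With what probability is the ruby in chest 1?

1/5

Apply Bayes' rule, conditioning on where the ruby actually is.
If it is in chest 1 (prior 1/10): the guide has 2 equally likely choices, so probability 1/2; weight (1/10)·(1/2) = 1/20.
If it is in chest 2 (prior 3/10): the guide has 3 equally likely choices, so probability 1/3; weight (3/10)·(1/3) = 1/10.
If it is in chest 3 (prior 2/5): the guide opened chest 3, so this case is ruled out; weight (2/5)·0 = 0.
If it is in chest 4 (prior 1/5): the guide has 2 equally likely choices, so probability 1/2; weight (1/5)·(1/2) = 1/10.
The weights sum to 1/4.
So P(the ruby in chest 1 | the guide opened chest 3) = (1/20) / (1/4) = 1/5.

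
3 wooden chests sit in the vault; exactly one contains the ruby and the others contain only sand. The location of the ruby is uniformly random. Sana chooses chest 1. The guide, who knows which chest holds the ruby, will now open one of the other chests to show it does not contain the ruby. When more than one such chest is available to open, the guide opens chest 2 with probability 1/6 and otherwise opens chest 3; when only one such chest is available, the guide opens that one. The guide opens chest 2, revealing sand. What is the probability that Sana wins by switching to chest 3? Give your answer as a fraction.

6/7

Condition on the true location of the ruby.
If it is in chest 1 (prior 1/3): chest 2 is available, opened with probability 1/6; weight (1/3)·(1/6) = 1/18.
If it is in chest 2 (prior 1/3): the guide opened chest 2, so this case is ruled out; weight (1/3)·0 = 0.
If it is in chest 3 (prior 1/3): only chest 2 is available, probability 1; weight (1/3)·1 = 1/3.
The weights sum to 7/18.
So P(the ruby in chest 3 | the guide opened chest 2) = (1/3) / (7/18) = 6/7.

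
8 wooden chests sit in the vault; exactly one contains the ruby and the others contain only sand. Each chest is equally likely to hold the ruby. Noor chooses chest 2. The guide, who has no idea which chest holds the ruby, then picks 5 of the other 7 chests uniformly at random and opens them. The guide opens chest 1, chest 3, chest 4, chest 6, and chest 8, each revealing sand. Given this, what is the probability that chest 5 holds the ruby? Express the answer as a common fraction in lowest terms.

Consider each possible location of the ruby in turn.
If it is in any of chests 1, 3, 4, 6, and 8 (prior 1/8 each): that chest was opened and seen not to hold the prize — ruled out; weight (1/8)·0 = 0 each.
If it is in any of chests 2, 5, and 7 (prior 1/8 each): the guide picks exactly this set with probability 1/21 regardless, and none is the prize; weight (1/8)·(1/21) = 1/168 each.
The weights sum to 1/56.
So P(the ruby in chest 5 | the guide opened chest 1, chest 3, chest 4, chest 6, and chest 8) = (1/168) / (1/56) = 1/3.

1/3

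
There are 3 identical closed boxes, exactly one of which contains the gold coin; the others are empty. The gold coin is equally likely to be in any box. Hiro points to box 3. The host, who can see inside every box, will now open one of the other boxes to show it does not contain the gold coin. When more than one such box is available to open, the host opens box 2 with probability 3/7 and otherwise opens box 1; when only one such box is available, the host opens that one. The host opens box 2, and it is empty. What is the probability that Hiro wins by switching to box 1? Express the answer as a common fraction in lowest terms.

7/10

Condition on the true location of the gold coin.
If it is in box 1 (prior 1/3): only box 2 is available, probability 1; weight (1/3)·1 = 1/3.
If it is in box 2 (prior 1/3): the host opened box 2, so this case is ruled out; weight (1/3)·0 = 0.
If it is in box 3 (prior 1/3): box 2 is available, opened with probability 3/7; weight (1/3)·(3/7) = 1/7.
The weights sum to 10/21.
So P(the gold coin in box 1 | the host opened box 2) = (1/3) / (10/21) = 7/10.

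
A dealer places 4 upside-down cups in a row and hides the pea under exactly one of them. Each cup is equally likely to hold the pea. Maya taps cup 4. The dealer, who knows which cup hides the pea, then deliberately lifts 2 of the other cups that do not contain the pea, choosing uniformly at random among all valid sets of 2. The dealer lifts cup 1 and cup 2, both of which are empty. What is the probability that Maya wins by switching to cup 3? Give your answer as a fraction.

Consider each possible location of the pea in turn.
If it is under either of cups 1 and 2 (prior 1/4 each): that cup was opened and seen not to hold the prize — ruled out; weight (1/4)·0 = 0 each.
If it is under cup 3 (prior 1/4): the dealer has no choice, probability 1; weight (1/4)·1 = 1/4.
If it is under cup 4 (prior 1/4): the dealer has 3 equally likely choices, so probability 1/3; weight (1/4)·(1/3) = 1/12.
The weights sum to 1/3.
So P(the pea under cup 3 | the dealer opened cup 1 and cup 2) = (1/4) / (1/3) = 3/4.

3/4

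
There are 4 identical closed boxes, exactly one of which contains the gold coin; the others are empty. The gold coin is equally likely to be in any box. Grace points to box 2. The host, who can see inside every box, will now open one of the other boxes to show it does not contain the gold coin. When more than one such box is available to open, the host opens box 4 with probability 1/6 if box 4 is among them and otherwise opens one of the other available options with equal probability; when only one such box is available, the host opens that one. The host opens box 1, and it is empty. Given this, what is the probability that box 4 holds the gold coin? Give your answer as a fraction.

Apply Bayes' rule, conditioning on where the gold coin actually is.
If it is in box 1 (prior 1/4): the host opened box 1, so this case is ruled out; weight (1/4)·0 = 0.
If it is in box 2 (prior 1/4): box 4 is available but not opened; box 1 gets probability (1 − 1/6)/2 = 5/12; weight (1/4)·(5/12) = 5/48.
If it is in box 3 (prior 1/4): box 4 is available but not opened, probability 5/6; weight (1/4)·(5/6) = 5/24.
If it is in box 4 (prior 1/4): box 4 holds the prize so is unavailable; the host chooses uniformly among the 2 others, probability 1/2; weight (1/4)·(1/2) = 1/8.
The weights sum to 7/16.
So P(the gold coin in box 4 | the host opened box 1) = (1/8) / (7/16) = 2/7.

2/7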